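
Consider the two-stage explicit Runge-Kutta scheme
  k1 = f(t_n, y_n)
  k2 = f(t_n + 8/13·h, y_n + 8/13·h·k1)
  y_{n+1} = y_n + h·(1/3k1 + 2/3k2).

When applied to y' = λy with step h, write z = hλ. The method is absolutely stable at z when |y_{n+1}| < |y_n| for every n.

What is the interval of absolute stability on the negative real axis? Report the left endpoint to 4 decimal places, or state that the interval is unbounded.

z∈(-2.4375,0).

On y'=λy, z=hλ:
  k1=λy_n ⇒ h·k1=z·y_n;  k2=λ(1+8/13z)y_n ⇒ h·k2=z(1+8/13z)y_n
  y_{n+1}/y_n = 1 + 1/3z + 2/3z(1+8/13z) = 1 + z + 16/39z²
  ⇒ R(z) = 1 + z + 16/39z².

Need |R(x)|<1, x<0.
x=-1.75: |R|=0.5064
R=1: x+16/39x²=0 ⇒ x=−39/16=-2.4375; min R=1−1/(4·16/39)=0.3906>−1
Confirm numerically:
  x=-2.306: |R|=0.87559 <1
  x=-1.880: |R|=0.57001 <1
  x=-1.698: |R|=0.48485 <1
  x=-0.981: |R|=0.41381 <1
  x=-2.872: |R|=1.51195 >1
  x=-2.771: |R|=1.37913 >1
Interval (-2.4375, 0).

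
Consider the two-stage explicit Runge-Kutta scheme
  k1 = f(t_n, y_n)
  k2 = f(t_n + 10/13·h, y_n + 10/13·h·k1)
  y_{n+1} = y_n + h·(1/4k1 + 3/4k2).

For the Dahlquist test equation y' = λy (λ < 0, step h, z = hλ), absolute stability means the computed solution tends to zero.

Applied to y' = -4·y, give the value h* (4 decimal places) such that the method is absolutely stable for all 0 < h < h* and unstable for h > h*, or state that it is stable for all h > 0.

With y'=λy (z=hλ):
  k1=λy_n ⇒ h·k1=z·y_n;  k2=λ(1+10/13z)y_n ⇒ h·k2=z(1+10/13z)y_n
  y_{n+1}/y_n = 1 + 1/4z + 3/4z(1+10/13z) = 1 + z + 15/26z²
  R(z) = 1 + z + 15/26z².

Find x<0 with |R(x)|<1.
x=-0.97: |R|=0.5728
R=1: x+15/26x²=0 ⇒ x=−26/15=-1.7333; min R=1−1/(4·15/26)=0.5667>−1
Confirm numerically:
  x=-1.517: |R|=0.81067 <1
  x=-1.184: |R|=0.62476 <1
  x=-1.000: |R|=0.57692 <1
  x=-2.103: |R|=1.44851 >1
  x=-1.845: |R|=1.11886 >1
So |R|<1 on (-1.7333, 0).

(-1.7333,0); λ=-4 ⇒ h* = (26/15)/4 = 0.4333.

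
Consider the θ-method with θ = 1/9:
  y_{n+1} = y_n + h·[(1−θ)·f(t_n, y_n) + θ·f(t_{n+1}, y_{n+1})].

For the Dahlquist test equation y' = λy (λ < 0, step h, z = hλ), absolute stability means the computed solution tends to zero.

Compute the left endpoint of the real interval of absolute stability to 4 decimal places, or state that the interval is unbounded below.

Set f=λy, z=hλ:
  y_{n+1} = y_n + z·[8/9·y_n + 1/9·y_{n+1}] ⇒ (1 − 1/9z)y_{n+1} = (1 + 8/9z)y_n
  so R(z) = (1 + 8/9z)/(1 − 1/9z).

Find x<0 with |R(x)|<1.
x=-0.9: |R|=0.1818
R=−1: 1+8/9x = −1+1/9x ⇒ -7/9x=2 ⇒ x=2/(-7/9)=-2.5714
Confirm numerically:
  x=-2.484: |R|=0.94671 <1
  x=-2.438: |R|=0.91834 <1
  x=-2.021: |R|=0.65039 <1
  x=-2.826: |R|=1.15068 >1
  x=-2.816: |R|=1.14489 >1
  x=-2.769: |R|=1.11751 >1
Stable set (-2.5714, 0).

z* = -2.5714.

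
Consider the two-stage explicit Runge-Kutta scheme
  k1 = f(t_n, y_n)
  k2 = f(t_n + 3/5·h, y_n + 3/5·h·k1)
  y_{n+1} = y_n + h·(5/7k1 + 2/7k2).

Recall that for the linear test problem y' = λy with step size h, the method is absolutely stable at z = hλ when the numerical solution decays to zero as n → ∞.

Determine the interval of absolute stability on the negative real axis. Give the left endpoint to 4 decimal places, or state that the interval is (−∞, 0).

(-5.8333, 0).

On y'=λy, z=hλ:
  k1=λy_n ⇒ h·k1=z·y_n;  k2=λ(1+3/5z)y_n ⇒ h·k2=z(1+3/5z)y_n
  y_{n+1}/y_n = 1 + 5/7z + 2/7z(1+3/5z) = 1 + z + 6/35z²
  R(z) = 1 + z + 6/35z².

Need |R(x)|<1, x<0.
x=-1.03: |R|=0.1519
R=1: x+6/35x²=0 ⇒ x=−35/6=-5.8333; min R=1−1/(4·6/35)=-0.4583>−1
Confirm numerically:
  x=-4.008: |R|=0.25416 <1
  x=-3.903: |R|=0.29156 <1
  x=-2.507: |R|=0.42956 <1
  x=-6.008: |R|=1.17990 >1
  x=-5.997: |R|=1.16826 >1
  x=-5.975: |R|=1.14511 >1
So |R|<1 on (-5.8333, 0).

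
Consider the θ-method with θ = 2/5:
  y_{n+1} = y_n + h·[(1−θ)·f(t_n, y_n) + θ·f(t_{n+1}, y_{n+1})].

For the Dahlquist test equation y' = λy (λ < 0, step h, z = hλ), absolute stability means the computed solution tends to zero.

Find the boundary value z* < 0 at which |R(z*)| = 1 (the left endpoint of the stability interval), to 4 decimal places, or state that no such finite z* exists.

Set f=λy, z=hλ:
  y_{n+1} = y_n + z·[3/5·y_n + 2/5·y_{n+1}] ⇒ (1 − 2/5z)y_{n+1} = (1 + 3/5z)y_n
  ⇒ R(z) = (1 + 3/5z)/(1 − 2/5z).

Solve |R(x)|<1 on ℝ⁻.
x=-1.38: |R|=0.1108
R=−1: 1+3/5x = −1+2/5x ⇒ -1/5x=2 ⇒ x=2/(-1/5)=-10.0000
Confirm numerically:
  x=-8.739: |R|=0.94390 <1
  x=-5.442: |R|=0.71304 <1
  x=-5.385: |R|=0.70736 <1
  x=-4.023: |R|=0.54185 <1
  x=-10.581: |R|=1.02221 >1
  x=-10.475: |R|=1.01830 >1
  x=-10.075: |R|=1.00298 >1
So |R|<1 on (-10.0000, 0).

z* = -10.0000.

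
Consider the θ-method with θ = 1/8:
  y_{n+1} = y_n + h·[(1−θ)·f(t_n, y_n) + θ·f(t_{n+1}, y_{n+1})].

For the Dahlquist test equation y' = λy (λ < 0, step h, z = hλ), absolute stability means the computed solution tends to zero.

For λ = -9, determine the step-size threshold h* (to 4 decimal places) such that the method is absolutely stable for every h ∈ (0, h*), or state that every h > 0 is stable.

With y'=λy (z=hλ):
  y_{n+1} = y_n + z·[7/8·y_n + 1/8·y_{n+1}] ⇒ (1 − 1/8z)y_{n+1} = (1 + 7/8z)y_n
  R(z) = (1 + 7/8z)/(1 − 1/8z).

Need |R(x)|<1, x<0.
x=-0.83: |R|=0.2480
R=−1: 1+7/8x = −1+1/8x ⇒ -3/4x=2 ⇒ x=2/(-3/4)=-2.6667
Confirm numerically:
  x=-2.140: |R|=0.68836 <1
  x=-1.663: |R|=0.37680 <1
  x=-1.529: |R|=0.28366 <1
  x=-1.337: |R|=0.14555 <1
  x=-3.105: |R|=1.23683 >1
  x=-2.746: |R|=1.04430 >1
Interval (-2.6667, 0).

(-2.6667,0); λ=-9 ⇒ h* = (8/3)/9 = 0.2963.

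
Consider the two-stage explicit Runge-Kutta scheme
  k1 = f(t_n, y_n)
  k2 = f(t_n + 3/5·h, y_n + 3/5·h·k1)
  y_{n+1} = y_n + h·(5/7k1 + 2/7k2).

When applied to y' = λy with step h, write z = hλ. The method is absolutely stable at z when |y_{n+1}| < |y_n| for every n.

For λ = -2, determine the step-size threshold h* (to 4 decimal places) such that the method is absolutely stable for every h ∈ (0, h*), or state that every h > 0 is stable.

(-5.8333,0); λ=-2 ⇒ h* = (35/6)/2 = 2.9167.

Set f=λy, z=hλ:
  k1=λy_n ⇒ h·k1=z·y_n;  k2=λ(1+3/5z)y_n ⇒ h·k2=z(1+3/5z)y_n
  y_{n+1}/y_n = 1 + 5/7z + 2/7z(1+3/5z) = 1 + z + 6/35z²
  ⇒ R(z) = 1 + z + 6/35z².

Find x<0 with |R(x)|<1.
x=-0.8: |R|=0.3097
R=1: x+6/35x²=0 ⇒ x=−35/6=-5.8333; min R=1−1/(4·6/35)=-0.4583>−1
Confirm numerically:
  x=-5.428: |R|=0.62283 <1
  x=-5.166: |R|=0.40901 <1
  x=-4.727: |R|=0.10349 <1
  x=-6.084: |R|=1.26144 >1
  x=-5.919: |R|=1.08692 >1
Stable set (-5.8333, 0).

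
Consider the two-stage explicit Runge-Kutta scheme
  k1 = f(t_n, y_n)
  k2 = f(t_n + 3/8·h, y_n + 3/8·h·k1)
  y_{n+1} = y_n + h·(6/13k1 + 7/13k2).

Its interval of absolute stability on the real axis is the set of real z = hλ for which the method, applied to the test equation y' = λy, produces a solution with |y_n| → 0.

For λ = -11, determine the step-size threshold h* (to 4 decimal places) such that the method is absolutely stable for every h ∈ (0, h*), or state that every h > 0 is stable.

With y'=λy (z=hλ):
  k1=λy_n ⇒ h·k1=z·y_n;  k2=λ(1+3/8z)y_n ⇒ h·k2=z(1+3/8z)y_n
  y_{n+1}/y_n = 1 + 6/13z + 7/13z(1+3/8z) = 1 + z + 21/104z²
  so R(z) = 1 + z + 21/104z².

Need |R(x)|<1, x<0.
x=-0.84: |R|=0.3025
R=1: x+21/104x²=0 ⇒ x=−104/21=-4.9524; min R=1−1/(4·21/104)=-0.2381>−1
Confirm numerically:
  x=-3.893: |R|=0.16723 <1
  x=-3.725: |R|=0.07681 <1
  x=-3.260: |R|=0.11404 <1
  x=-5.457: |R|=1.55604 >1
  x=-5.370: |R|=1.45284 >1
  x=-5.068: |R|=1.11832 >1
Interval (-4.9524, 0).

(-4.9524,0); λ=-11 ⇒ h* = (104/21)/11 = 0.4502.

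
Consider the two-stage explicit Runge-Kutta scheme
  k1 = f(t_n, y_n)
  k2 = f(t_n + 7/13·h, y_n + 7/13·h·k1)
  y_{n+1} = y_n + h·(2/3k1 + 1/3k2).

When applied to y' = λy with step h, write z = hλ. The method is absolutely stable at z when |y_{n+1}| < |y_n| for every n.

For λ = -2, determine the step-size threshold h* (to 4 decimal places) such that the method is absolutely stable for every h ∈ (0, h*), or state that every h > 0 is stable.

On y'=λy, z=hλ:
  k1=λy_n ⇒ h·k1=z·y_n;  k2=λ(1+7/13z)y_n ⇒ h·k2=z(1+7/13z)y_n
  y_{n+1}/y_n = 1 + 2/3z + 1/3z(1+7/13z) = 1 + z + 7/39z²
  ⇒ R(z) = 1 + z + 7/39z².

Solve |R(x)|<1 on ℝ⁻.
x=-0.39: |R|=0.6373
R=1: x+7/39x²=0 ⇒ x=−39/7=-5.5714; min R=1−1/(4·7/39)=-0.3929>−1
Confirm numerically:
  x=-5.053: |R|=0.52981 <1
  x=-4.062: |R|=0.10049 <1
  x=-2.808: |R|=0.39277 <1
  x=-5.756: |R|=1.19069 >1
  x=-5.658: |R|=1.08792 >1
Stable set (-5.5714, 0).

(-5.5714,0); λ=-2 ⇒ h* = (39/7)/2 = 2.7857.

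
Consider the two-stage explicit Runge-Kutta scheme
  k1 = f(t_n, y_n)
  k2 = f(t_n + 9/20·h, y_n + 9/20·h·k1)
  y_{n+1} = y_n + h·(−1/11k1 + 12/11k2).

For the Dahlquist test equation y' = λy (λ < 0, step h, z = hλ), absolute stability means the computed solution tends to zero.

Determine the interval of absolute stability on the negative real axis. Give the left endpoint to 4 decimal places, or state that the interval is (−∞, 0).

z∈(-2.0370,0).

With y'=λy (z=hλ):
  k1=λy_n ⇒ h·k1=z·y_n;  k2=λ(1+9/20z)y_n ⇒ h·k2=z(1+9/20z)y_n
  y_{n+1}/y_n = 1 − 1/11z + 12/11z(1+9/20z) = 1 + z + 27/55z²
  so R(z) = 1 + z + 27/55z².

Solve |R(x)|<1 on ℝ⁻.
x=-0.94: |R|=0.4938
R=1: x+27/55x²=0 ⇒ x=−55/27=-2.0370; min R=1−1/(4·27/55)=0.4907>−1
Confirm numerically:
  x=-1.395: |R|=0.56032 <1
  x=-0.907: |R|=0.49685 <1
  x=-0.893: |R|=0.49847 <1
  x=-2.470: |R|=1.52499 >1
  x=-2.438: |R|=1.47989 >1
Stable set (-2.0370, 0).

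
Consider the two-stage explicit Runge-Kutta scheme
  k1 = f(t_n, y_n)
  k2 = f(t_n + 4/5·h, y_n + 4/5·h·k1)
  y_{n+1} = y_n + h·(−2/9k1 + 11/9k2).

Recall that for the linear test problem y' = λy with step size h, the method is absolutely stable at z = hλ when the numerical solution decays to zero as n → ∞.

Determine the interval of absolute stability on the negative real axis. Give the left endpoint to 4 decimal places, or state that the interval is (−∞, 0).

(-1.0227, 0).

On y'=λy, z=hλ:
  k1=λy_n ⇒ h·k1=z·y_n;  k2=λ(1+4/5z)y_n ⇒ h·k2=z(1+4/5z)y_n
  y_{n+1}/y_n = 1 − 2/9z + 11/9z(1+4/5z) = 1 + z + 44/45z²
  Hence R(z) = 1 + z + 44/45z².

Need |R(x)|<1, x<0.
x=-0.41: |R|=0.7544
R=1: x+44/45x²=0 ⇒ x=−45/44=-1.0227; min R=1−1/(4·44/45)=0.7443>−1
Confirm numerically:
  x=-0.872: |R|=0.87149 <1
  x=-0.732: |R|=0.79192 <1
  x=-0.637: |R|=0.75975 <1
  x=-0.588: |R|=0.75006 <1
  x=-1.465: |R|=1.63353 >1
  x=-1.395: |R|=1.50778 >1
  x=-1.167: |R|=1.16462 >1
Interval (-1.0227, 0).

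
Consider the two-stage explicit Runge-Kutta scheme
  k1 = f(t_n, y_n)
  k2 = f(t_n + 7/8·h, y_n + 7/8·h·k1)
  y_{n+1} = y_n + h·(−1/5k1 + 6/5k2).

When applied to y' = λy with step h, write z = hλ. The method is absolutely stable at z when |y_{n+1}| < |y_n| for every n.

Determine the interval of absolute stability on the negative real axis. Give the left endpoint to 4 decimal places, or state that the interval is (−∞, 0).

(-0.9524, 0).

Set f=λy, z=hλ:
  k1=λy_n ⇒ h·k1=z·y_n;  k2=λ(1+7/8z)y_n ⇒ h·k2=z(1+7/8z)y_n
  y_{n+1}/y_n = 1 − 1/5z + 6/5z(1+7/8z) = 1 + z + 21/20z²
  ⇒ R(z) = 1 + z + 21/20z².

Boundary: |R(x)|=1, x<0.
x=-0.66: |R|=0.7974
R=1: x+21/20x²=0 ⇒ x=−20/21=-0.9524; min R=1−1/(4·21/20)=0.7619>−1
Confirm numerically:
  x=-0.926: |R|=0.97435 <1
  x=-0.490: |R|=0.76211 <1
  x=-0.392: |R|=0.76935 <1
  x=-1.252: |R|=1.39388 >1
  x=-1.168: |R|=1.26444 >1
  x=-1.092: |R|=1.16009 >1
Stable set (-0.9524, 0).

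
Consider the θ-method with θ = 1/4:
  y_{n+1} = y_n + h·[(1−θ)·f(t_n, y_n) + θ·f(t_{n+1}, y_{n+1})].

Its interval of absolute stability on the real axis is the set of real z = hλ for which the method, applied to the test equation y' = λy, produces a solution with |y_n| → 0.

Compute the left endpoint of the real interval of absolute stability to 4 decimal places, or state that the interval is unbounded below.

z* = -4.0000.

Test eqn y'=λy, z=hλ:
  y_{n+1} = y_n + z·[3/4·y_n + 1/4·y_{n+1}] ⇒ (1 − 1/4z)y_{n+1} = (1 + 3/4z)y_n
  so R(z) = (1 + 3/4z)/(1 − 1/4z).

Boundary: |R(x)|=1, x<0.
x=-1.46: |R|=0.0696
R=−1: 1+3/4x = −1+1/4x ⇒ -1/2x=2 ⇒ x=2/(-1/2)=-4.0000
Confirm numerically:
  x=-3.844: |R|=0.96022 <1
  x=-3.690: |R|=0.91938 <1
  x=-3.686: |R|=0.91829 <1
  x=-3.384: |R|=0.83315 <1
  x=-4.449: |R|=1.10628 >1
  x=-4.120: |R|=1.02956 >1
Stable set (-4.0000, 0).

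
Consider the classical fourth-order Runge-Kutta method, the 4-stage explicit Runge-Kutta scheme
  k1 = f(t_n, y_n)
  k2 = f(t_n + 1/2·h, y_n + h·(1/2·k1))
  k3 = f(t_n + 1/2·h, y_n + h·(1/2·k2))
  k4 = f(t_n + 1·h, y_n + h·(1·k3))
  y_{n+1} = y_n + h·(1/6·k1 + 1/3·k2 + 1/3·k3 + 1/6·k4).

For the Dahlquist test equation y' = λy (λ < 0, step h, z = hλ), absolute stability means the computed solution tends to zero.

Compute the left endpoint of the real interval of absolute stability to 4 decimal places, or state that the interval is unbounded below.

left endpoint -2.7853.

With y'=λy (z=hλ):
  order 4, 4-stage ⇒ R(z)=1+z+z^2/2+z^3/6+z^4/24
  (e.g. R(-0.61)=0.54399, |R|=0.54399)

Boundary: |R(x)|=1, x<0.
x=-0.61: |R|=0.5440
|R(-2.26)|=0.4569 |R(-0.92)|=0.4033 |R(-0.72)|=0.4882
Bisect:
  x_lo=-3.1771 |R|=1.7702  x_hi=-0.3287 |R|=0.7199
  mid=-1.75290 |R|=0.27914 →hi
  mid=-2.46498 |R|=0.61513 →hi
  mid=-2.82102 |R|=1.05522 →lo
  mid=-2.64300 |R|=0.80582 →hi
  mid=-2.73201 |R|=0.92259 →hi
  mid=-2.77652 |R|=0.98685 →hi
  mid=-2.79877 |R|=1.02051 →lo
  mid=-2.78764 |R|=1.00355 →lo
  mid=-2.78208 |R|=0.99516 →hi
  ...
  [-2.78538,-2.78521] ⇒ x*=-2.7853
Interval (-2.7853, 0).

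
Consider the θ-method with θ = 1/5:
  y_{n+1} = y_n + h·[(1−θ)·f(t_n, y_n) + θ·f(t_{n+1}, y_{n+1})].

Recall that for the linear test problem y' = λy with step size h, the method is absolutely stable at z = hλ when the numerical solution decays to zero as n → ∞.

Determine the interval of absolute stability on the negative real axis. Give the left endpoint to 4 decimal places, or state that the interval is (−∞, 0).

(-3.3333, 0).

Set f=λy, z=hλ:
  y_{n+1} = y_n + z·[4/5·y_n + 1/5·y_{n+1}] ⇒ (1 − 1/5z)y_{n+1} = (1 + 4/5z)y_n
  so R(z) = (1 + 4/5z)/(1 − 1/5z).

Boundary: |R(x)|=1, x<0.
x=-1: |R|=0.1667
R=−1: 1+4/5x = −1+1/5x ⇒ -3/5x=2 ⇒ x=2/(-3/5)=-3.3333
Confirm numerically:
  x=-3.281: |R|=0.98104 <1
  x=-2.133: |R|=0.49516 <1
  x=-1.986: |R|=0.42141 <1
  x=-3.908: |R|=1.19353 >1
  x=-3.756: |R|=1.14481 >1
  x=-3.495: |R|=1.05709 >1
Stable set (-3.3333, 0).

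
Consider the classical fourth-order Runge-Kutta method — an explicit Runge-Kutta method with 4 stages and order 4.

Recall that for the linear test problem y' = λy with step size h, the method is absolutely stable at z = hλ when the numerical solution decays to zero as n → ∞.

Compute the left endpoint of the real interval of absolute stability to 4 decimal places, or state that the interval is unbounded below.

left endpoint -2.7853.

On y'=λy, z=hλ:
  order 4, 4-stage ⇒ R(z)=1+z+z^2/2+z^3/6+z^4/24
  (e.g. R(-1.49)=0.27409, |R|=0.27409)

Solve |R(x)|<1 on ℝ⁻.
x=-1.49: |R|=0.2741
|R(-3.08)|=1.5432 |R(-2.84)|=1.0857 |R(-1.67)|=0.2723
Bisect:
  x_lo=-3.6411 |R|=3.2657  x_hi=-0.1110 |R|=0.8950
  mid=-1.87601 |R|=0.29938 →hi
  mid=-2.75854 |R|=0.96040 →hi
  mid=-3.19980 |R|=1.82722 →lo
  mid=-2.97917 |R|=1.33387 →lo
  mid=-2.86885 |R|=1.13346 →lo
  mid=-2.81369 |R|=1.04367 →lo
  mid=-2.78611 |R|=1.00124 →lo
  mid=-2.77233 |R|=0.98062 →hi
  ...
  [-2.78547,-2.78525] ⇒ x*=-2.7853
Stable set (-2.7853, 0).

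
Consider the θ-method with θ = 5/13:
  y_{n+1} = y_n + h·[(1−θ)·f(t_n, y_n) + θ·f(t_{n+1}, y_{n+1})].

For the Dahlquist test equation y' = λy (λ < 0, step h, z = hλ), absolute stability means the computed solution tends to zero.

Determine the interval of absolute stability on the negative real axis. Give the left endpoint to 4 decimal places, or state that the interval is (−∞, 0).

(-8.6667, 0).

With y'=λy (z=hλ):
  y_{n+1} = y_n + z·[8/13·y_n + 5/13·y_{n+1}] ⇒ (1 − 5/13z)y_{n+1} = (1 + 8/13z)y_n
  so R(z) = (1 + 8/13z)/(1 − 5/13z).

Solve |R(x)|<1 on ℝ⁻.
x=-0.69: |R|=0.4547
R=−1: 1+8/13x = −1+5/13x ⇒ -3/13x=2 ⇒ x=2/(-3/13)=-8.6667
Confirm numerically:
  x=-8.490: |R|=0.99044 <1
  x=-5.937: |R|=0.80815 <1
  x=-4.746: |R|=0.67977 <1
  x=-4.511: |R|=0.64936 <1
  x=-9.244: |R|=1.02925 >1
  x=-9.032: |R|=1.01884 >1
Stable set (-8.6667, 0).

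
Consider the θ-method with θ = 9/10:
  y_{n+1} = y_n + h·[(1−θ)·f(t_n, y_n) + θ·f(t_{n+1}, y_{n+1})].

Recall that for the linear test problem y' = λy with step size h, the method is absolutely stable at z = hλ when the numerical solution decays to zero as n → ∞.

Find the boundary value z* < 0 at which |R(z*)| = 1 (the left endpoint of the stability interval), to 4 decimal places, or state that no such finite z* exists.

interval (−∞, 0).

With y'=λy (z=hλ):
  y_{n+1} = y_n + z·[1/10·y_n + 9/10·y_{n+1}] ⇒ (1 − 9/10z)y_{n+1} = (1 + 1/10z)y_n
  R(z) = (1 + 1/10z)/(1 − 9/10z).

Find x<0 with |R(x)|<1.
x=-0.82: |R|=0.5282
x=-2: |R|=0.2857
x=-10: |R|=0.0000
x=-100: |R|=0.0989
θ=9/10≥1/2 ⇒ |1+1/10x|<|1−9/10x| ∀x<0 ⇒ unbounded interval.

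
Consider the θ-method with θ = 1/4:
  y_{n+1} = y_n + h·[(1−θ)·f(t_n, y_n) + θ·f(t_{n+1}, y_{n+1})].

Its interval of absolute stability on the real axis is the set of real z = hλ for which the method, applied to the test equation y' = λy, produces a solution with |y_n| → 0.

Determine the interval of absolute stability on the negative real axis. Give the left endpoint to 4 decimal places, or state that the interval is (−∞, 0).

(-4.0000, 0).

Test eqn y'=λy, z=hλ:
  y_{n+1} = y_n + z·[3/4·y_n + 1/4·y_{n+1}] ⇒ (1 − 1/4z)y_{n+1} = (1 + 3/4z)y_n
  ⇒ R(z) = (1 + 3/4z)/(1 − 1/4z).

Find x<0 with |R(x)|<1.
x=-0.99: |R|=0.2064
R=−1: 1+3/4x = −1+1/4x ⇒ -1/2x=2 ⇒ x=2/(-1/2)=-4.0000
Confirm numerically:
  x=-3.867: |R|=0.96619 <1
  x=-3.155: |R|=0.76380 <1
  x=-2.281: |R|=0.45263 <1
  x=-2.037: |R|=0.34968 <1
  x=-4.538: |R|=1.12602 >1
  x=-4.298: |R|=1.07182 >1
Interval (-4.0000, 0).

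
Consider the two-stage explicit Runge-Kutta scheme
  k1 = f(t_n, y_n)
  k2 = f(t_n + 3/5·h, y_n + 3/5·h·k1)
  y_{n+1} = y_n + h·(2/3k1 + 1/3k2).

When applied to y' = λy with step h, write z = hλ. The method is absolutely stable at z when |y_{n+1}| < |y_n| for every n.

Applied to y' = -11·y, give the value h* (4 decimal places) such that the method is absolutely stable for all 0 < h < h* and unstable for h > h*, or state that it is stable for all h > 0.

(-5.0000,0); λ=-11 ⇒ h* = (5)/11 = 0.4545.

On y'=λy, z=hλ:
  k1=λy_n ⇒ h·k1=z·y_n;  k2=λ(1+3/5z)y_n ⇒ h·k2=z(1+3/5z)y_n
  y_{n+1}/y_n = 1 + 2/3z + 1/3z(1+3/5z) = 1 + z + 1/5z²
  ⇒ R(z) = 1 + z + 1/5z².

Find x<0 with |R(x)|<1.
x=-1.49: |R|=0.0460
R=1: x+1/5x²=0 ⇒ x=−5=-5.0000; min R=1−1/(4·1/5)=-0.2500>−1
Confirm numerically:
  x=-3.697: |R|=0.03656 <1
  x=-2.994: |R|=0.20119 <1
  x=-2.067: |R|=0.21250 <1
  x=-5.283: |R|=1.29902 >1
  x=-5.151: |R|=1.15556 >1
Stable set (-5.0000, 0).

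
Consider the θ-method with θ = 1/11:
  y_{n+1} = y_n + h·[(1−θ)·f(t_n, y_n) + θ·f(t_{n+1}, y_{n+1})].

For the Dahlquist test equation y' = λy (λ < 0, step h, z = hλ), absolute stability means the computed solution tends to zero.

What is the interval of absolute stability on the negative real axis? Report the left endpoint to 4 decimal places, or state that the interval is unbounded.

On y'=λy, z=hλ:
  y_{n+1} = y_n + z·[10/11·y_n + 1/11·y_{n+1}] ⇒ (1 − 1/11z)y_{n+1} = (1 + 10/11z)y_n
  R(z) = (1 + 10/11z)/(1 − 1/11z).

Find x<0 with |R(x)|<1.
x=-1.71: |R|=0.4799
R=−1: 1+10/11x = −1+1/11x ⇒ -9/11x=2 ⇒ x=2/(-9/11)=-2.4444
Confirm numerically:
  x=-2.091: |R|=0.75701 <1
  x=-2.052: |R|=0.72939 <1
  x=-1.963: |R|=0.66574 <1
  x=-2.804: |R|=1.23442 >1
  x=-2.797: |R|=1.22998 >1
So |R|<1 on (-2.4444, 0).

z∈(-2.4444,0).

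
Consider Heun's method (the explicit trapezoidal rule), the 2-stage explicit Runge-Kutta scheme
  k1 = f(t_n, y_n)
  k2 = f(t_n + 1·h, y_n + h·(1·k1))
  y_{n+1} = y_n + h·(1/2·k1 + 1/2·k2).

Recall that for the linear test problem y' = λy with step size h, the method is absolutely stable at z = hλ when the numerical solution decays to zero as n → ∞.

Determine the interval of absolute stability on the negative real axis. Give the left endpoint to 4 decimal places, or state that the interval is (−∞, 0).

(-2.0000, 0).

Set f=λy, z=hλ:
  order 2, 2-stage ⇒ R(z)=1+z+z^2/2
  (e.g. R(-1.61)=0.68605, |R|=0.68605)

Solve |R(x)|<1 on ℝ⁻.
x=-1.61: |R|=0.6861
|R(-2.27)|=1.3064 |R(-0.64)|=0.5648 |R(-0.6)|=0.5800
Bisect:
  x_lo=-2.4028 |R|=1.4839  x_hi=-0.2422 |R|=0.7872
  mid=-1.32248 |R|=0.55200 →hi
  mid=-1.86264 |R|=0.87207 →hi
  mid=-2.13271 |R|=1.14152 →lo
  mid=-1.99767 |R|=0.99768 →hi
  mid=-2.06519 |R|=1.06732 →lo
  mid=-2.03143 |R|=1.03193 →lo
  mid=-2.01455 |R|=1.01466 →lo
  mid=-2.00611 |R|=1.00613 →lo
  mid=-2.00189 |R|=1.00190 →lo
  mid=-1.99978 |R|=0.99978 →hi
  ...
  [-2.00005,-1.99992] ⇒ x*=-2.0000
Interval (-2.0000, 0).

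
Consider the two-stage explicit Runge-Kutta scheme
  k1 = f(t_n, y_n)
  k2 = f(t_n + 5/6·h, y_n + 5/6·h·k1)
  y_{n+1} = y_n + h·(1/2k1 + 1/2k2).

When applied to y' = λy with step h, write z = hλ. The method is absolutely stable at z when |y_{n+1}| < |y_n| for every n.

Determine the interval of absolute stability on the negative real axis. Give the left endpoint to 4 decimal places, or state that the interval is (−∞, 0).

On y'=λy, z=hλ:
  k1=λy_n ⇒ h·k1=z·y_n;  k2=λ(1+5/6z)y_n ⇒ h·k2=z(1+5/6z)y_n
  y_{n+1}/y_n = 1 + 1/2z + 1/2z(1+5/6z) = 1 + z + 5/12z²
  R(z) = 1 + z + 5/12z².

Find x<0 with |R(x)|<1.
x=-0.95: |R|=0.4260
R=1: x+5/12x²=0 ⇒ x=−12/5=-2.4000; min R=1−1/(4·5/12)=0.4000>−1
Confirm numerically:
  x=-2.142: |R|=0.76973 <1
  x=-1.968: |R|=0.64576 <1
  x=-1.808: |R|=0.55403 <1
  x=-0.977: |R|=0.42072 <1
  x=-2.696: |R|=1.33251 >1
  x=-2.456: |R|=1.05731 >1
Interval (-2.4000, 0).

(-2.4000, 0).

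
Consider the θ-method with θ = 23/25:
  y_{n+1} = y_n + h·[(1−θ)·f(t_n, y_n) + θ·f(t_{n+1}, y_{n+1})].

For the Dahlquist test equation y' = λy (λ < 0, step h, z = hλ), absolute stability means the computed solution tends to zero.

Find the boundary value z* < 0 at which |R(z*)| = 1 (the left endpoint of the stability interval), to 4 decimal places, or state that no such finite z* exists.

On y'=λy, z=hλ:
  y_{n+1} = y_n + z·[2/25·y_n + 23/25·y_{n+1}] ⇒ (1 − 23/25z)y_{n+1} = (1 + 2/25z)y_n
  ⇒ R(z) = (1 + 2/25z)/(1 − 23/25z).

Need |R(x)|<1, x<0.
x=-1.24: |R|=0.4208
x=-2: |R|=0.2958
x=-10: |R|=0.0196
x=-100: |R|=0.0753
θ=23/25≥1/2 ⇒ |1+2/25x|<|1−23/25x| ∀x<0 ⇒ unbounded interval.

interval (−∞, 0).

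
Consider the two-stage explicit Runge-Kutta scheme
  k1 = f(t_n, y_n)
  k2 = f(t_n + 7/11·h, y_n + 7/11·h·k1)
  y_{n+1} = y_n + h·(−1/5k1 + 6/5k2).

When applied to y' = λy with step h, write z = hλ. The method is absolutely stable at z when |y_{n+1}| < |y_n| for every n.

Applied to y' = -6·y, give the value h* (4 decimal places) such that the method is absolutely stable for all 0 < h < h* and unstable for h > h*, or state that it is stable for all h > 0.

(-1.3095,0); λ=-6 ⇒ h* = (55/42)/6 = 0.2183.

Set f=λy, z=hλ:
  k1=λy_n ⇒ h·k1=z·y_n;  k2=λ(1+7/11z)y_n ⇒ h·k2=z(1+7/11z)y_n
  y_{n+1}/y_n = 1 − 1/5z + 6/5z(1+7/11z) = 1 + z + 42/55z²
  Hence R(z) = 1 + z + 42/55z².

Solve |R(x)|<1 on ℝ⁻.
x=-1.41: |R|=1.1082
R=1: x+42/55x²=0 ⇒ x=−55/42=-1.3095; min R=1−1/(4·42/55)=0.6726>−1
Confirm numerically:
  x=-1.255: |R|=0.94775 <1
  x=-1.254: |R|=0.94683 <1
  x=-1.196: |R|=0.89632 <1
  x=-0.869: |R|=0.70767 <1
  x=-1.746: |R|=1.58196 >1
  x=-1.677: |R|=1.47060 >1
Interval (-1.3095, 0).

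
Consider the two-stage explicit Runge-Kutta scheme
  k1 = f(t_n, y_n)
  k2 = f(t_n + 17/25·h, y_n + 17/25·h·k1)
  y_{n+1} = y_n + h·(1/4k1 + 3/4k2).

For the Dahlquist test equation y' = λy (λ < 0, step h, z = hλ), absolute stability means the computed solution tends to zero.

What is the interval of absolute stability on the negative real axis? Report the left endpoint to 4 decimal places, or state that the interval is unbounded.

z∈(-1.9608,0).

Set f=λy, z=hλ:
  k1=λy_n ⇒ h·k1=z·y_n;  k2=λ(1+17/25z)y_n ⇒ h·k2=z(1+17/25z)y_n
  y_{n+1}/y_n = 1 + 1/4z + 3/4z(1+17/25z) = 1 + z + 51/100z²
  so R(z) = 1 + z + 51/100z².

Solve |R(x)|<1 on ℝ⁻.
x=-0.4: |R|=0.6816
R=1: x+51/100x²=0 ⇒ x=−100/51=-1.9608; min R=1−1/(4·51/100)=0.5098>−1
Confirm numerically:
  x=-1.586: |R|=0.69685 <1
  x=-1.157: |R|=0.52571 <1
  x=-1.055: |R|=0.51264 <1
  x=-1.047: |R|=0.51207 <1
  x=-2.212: |R|=1.28340 >1
  x=-2.144: |R|=1.20034 >1
  x=-2.036: |R|=1.07810 >1
So |R|<1 on (-1.9608, 0).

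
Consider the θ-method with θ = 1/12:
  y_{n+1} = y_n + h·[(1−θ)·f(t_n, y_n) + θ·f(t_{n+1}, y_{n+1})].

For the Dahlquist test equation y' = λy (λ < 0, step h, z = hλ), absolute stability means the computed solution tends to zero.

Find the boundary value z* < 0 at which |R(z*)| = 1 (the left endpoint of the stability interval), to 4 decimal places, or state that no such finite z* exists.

left endpoint -2.4000.

Test eqn y'=λy, z=hλ:
  y_{n+1} = y_n + z·[11/12·y_n + 1/12·y_{n+1}] ⇒ (1 − 1/12z)y_{n+1} = (1 + 11/12z)y_n
  ⇒ R(z) = (1 + 11/12z)/(1 − 1/12z).

Solve |R(x)|<1 on ℝ⁻.
x=-1.1: |R|=0.0076
R=−1: 1+11/12x = −1+1/12x ⇒ -5/6x=2 ⇒ x=2/(-5/6)=-2.4000
Confirm numerically:
  x=-2.171: |R|=0.83840 <1
  x=-2.049: |R|=0.75016 <1
  x=-1.817: |R|=0.57806 <1
  x=-1.001: |R|=0.07607 <1
  x=-2.755: |R|=1.24060 >1
  x=-2.454: |R|=1.03736 >1
Stable set (-2.4000, 0).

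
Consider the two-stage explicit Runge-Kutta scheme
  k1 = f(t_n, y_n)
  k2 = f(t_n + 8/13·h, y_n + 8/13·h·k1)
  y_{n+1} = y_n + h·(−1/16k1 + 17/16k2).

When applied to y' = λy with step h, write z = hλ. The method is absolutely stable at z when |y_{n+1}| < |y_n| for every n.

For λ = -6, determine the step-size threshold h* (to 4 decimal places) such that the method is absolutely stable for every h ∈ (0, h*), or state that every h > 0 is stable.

With y'=λy (z=hλ):
  k1=λy_n ⇒ h·k1=z·y_n;  k2=λ(1+8/13z)y_n ⇒ h·k2=z(1+8/13z)y_n
  y_{n+1}/y_n = 1 − 1/16z + 17/16z(1+8/13z) = 1 + z + 17/26z²
  Hence R(z) = 1 + z + 17/26z².

Find x<0 with |R(x)|<1.
x=-0.42: |R|=0.6953
R=1: x+17/26x²=0 ⇒ x=−26/17=-1.5294; min R=1−1/(4·17/26)=0.6176>−1
Confirm numerically:
  x=-1.420: |R|=0.89842 <1
  x=-1.076: |R|=0.68101 <1
  x=-0.971: |R|=0.64547 <1
  x=-0.696: |R|=0.62073 <1
  x=-1.649: |R|=1.12894 >1
  x=-1.620: |R|=1.09595 >1
  x=-1.610: |R|=1.08483 >1
Interval (-1.5294, 0).

(-1.5294,0); λ=-6 ⇒ h* = (26/17)/6 = 0.2549.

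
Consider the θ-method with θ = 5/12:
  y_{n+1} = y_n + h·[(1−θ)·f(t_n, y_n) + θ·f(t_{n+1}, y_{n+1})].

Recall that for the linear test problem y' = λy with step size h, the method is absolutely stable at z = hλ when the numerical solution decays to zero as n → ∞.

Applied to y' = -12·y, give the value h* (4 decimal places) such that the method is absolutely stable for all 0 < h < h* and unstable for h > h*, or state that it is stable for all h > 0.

With y'=λy (z=hλ):
  y_{n+1} = y_n + z·[7/12·y_n + 5/12·y_{n+1}] ⇒ (1 − 5/12z)y_{n+1} = (1 + 7/12z)y_n
  ⇒ R(z) = (1 + 7/12z)/(1 − 5/12z).

Find x<0 with |R(x)|<1.
x=-0.34: |R|=0.7022
R=−1: 1+7/12x = −1+5/12x ⇒ -1/6x=2 ⇒ x=2/(-1/6)=-12.0000
Confirm numerically:
  x=-11.587: |R|=0.98819 <1
  x=-7.620: |R|=0.82515 <1
  x=-5.708: |R|=0.68959 <1
  x=-12.522: |R|=1.01399 >1
  x=-12.218: |R|=1.00597 >1
  x=-12.132: |R|=1.00363 >1
Interval (-12.0000, 0).

(-12.0000,0); λ=-12 ⇒ h* = (12)/12 = 1.0000.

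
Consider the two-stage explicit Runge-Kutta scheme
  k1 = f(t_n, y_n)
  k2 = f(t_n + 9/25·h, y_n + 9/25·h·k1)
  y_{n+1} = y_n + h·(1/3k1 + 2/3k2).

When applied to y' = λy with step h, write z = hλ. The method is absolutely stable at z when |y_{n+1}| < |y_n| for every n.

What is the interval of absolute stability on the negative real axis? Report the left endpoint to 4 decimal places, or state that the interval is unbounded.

(-4.1667, 0).

On y'=λy, z=hλ:
  k1=λy_n ⇒ h·k1=z·y_n;  k2=λ(1+9/25z)y_n ⇒ h·k2=z(1+9/25z)y_n
  y_{n+1}/y_n = 1 + 1/3z + 2/3z(1+9/25z) = 1 + z + 6/25z²
  ⇒ R(z) = 1 + z + 6/25z².

Boundary: |R(x)|=1, x<0.
x=-1.42: |R|=0.0639
R=1: x+6/25x²=0 ⇒ x=−25/6=-4.1667; min R=1−1/(4·6/25)=-0.0417>−1
Confirm numerically:
  x=-3.454: |R|=0.40923 <1
  x=-2.935: |R|=0.13241 <1
  x=-2.207: |R|=0.03800 <1
  x=-2.141: |R|=0.04087 <1
  x=-4.690: |R|=1.58906 >1
  x=-4.325: |R|=1.16435 >1
Stable set (-4.1667, 0).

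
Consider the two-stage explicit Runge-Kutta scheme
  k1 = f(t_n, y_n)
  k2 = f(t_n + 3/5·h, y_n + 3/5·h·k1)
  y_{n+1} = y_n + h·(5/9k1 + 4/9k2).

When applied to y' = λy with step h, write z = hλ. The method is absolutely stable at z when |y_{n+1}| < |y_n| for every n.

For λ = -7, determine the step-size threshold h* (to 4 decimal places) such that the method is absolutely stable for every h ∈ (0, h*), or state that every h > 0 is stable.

(-3.7500,0); λ=-7 ⇒ h* = (15/4)/7 = 0.5357.

With y'=λy (z=hλ):
  k1=λy_n ⇒ h·k1=z·y_n;  k2=λ(1+3/5z)y_n ⇒ h·k2=z(1+3/5z)y_n
  y_{n+1}/y_n = 1 + 5/9z + 4/9z(1+3/5z) = 1 + z + 4/15z²
  Hence R(z) = 1 + z + 4/15z².

Solve |R(x)|<1 on ℝ⁻.
x=-0.33: |R|=0.6990
R=1: x+4/15x²=0 ⇒ x=−15/4=-3.7500; min R=1−1/(4·4/15)=0.0625>−1
Confirm numerically:
  x=-3.563: |R|=0.82233 <1
  x=-2.570: |R|=0.19131 <1
  x=-2.042: |R|=0.06994 <1
  x=-2.025: |R|=0.06850 <1
  x=-4.045: |R|=1.31821 >1
  x=-3.822: |R|=1.07338 >1
  x=-3.819: |R|=1.07027 >1
So |R|<1 on (-3.7500, 0).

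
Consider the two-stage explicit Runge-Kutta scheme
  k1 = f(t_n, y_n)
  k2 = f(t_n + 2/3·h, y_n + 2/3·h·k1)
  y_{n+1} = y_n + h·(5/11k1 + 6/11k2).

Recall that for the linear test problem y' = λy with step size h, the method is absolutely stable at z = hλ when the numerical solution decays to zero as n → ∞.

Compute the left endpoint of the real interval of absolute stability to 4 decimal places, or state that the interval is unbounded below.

Set f=λy, z=hλ:
  k1=λy_n ⇒ h·k1=z·y_n;  k2=λ(1+2/3z)y_n ⇒ h·k2=z(1+2/3z)y_n
  y_{n+1}/y_n = 1 + 5/11z + 6/11z(1+2/3z) = 1 + z + 4/11z²
  R(z) = 1 + z + 4/11z².

Boundary: |R(x)|=1, x<0.
x=-0.96: |R|=0.3751
R=1: x+4/11x²=0 ⇒ x=−11/4=-2.7500; min R=1−1/(4·4/11)=0.3125>−1
Confirm numerically:
  x=-2.129: |R|=0.51923 <1
  x=-1.652: |R|=0.34040 <1
  x=-1.582: |R|=0.32808 <1
  x=-3.315: |R|=1.68108 >1
  x=-2.786: |R|=1.03647 >1
Stable set (-2.7500, 0).

left endpoint -2.7500.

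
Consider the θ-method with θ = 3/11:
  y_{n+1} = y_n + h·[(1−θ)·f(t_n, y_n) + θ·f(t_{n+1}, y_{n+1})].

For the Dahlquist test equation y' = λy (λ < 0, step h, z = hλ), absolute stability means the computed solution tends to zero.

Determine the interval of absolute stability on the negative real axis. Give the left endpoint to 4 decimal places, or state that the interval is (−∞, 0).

Test eqn y'=λy, z=hλ:
  y_{n+1} = y_n + z·[8/11·y_n + 3/11·y_{n+1}] ⇒ (1 − 3/11z)y_{n+1} = (1 + 8/11z)y_n
  so R(z) = (1 + 8/11z)/(1 − 3/11z).

Need |R(x)|<1, x<0.
x=-1.05: |R|=0.1837
R=−1: 1+8/11x = −1+3/11x ⇒ -5/11x=2 ⇒ x=2/(-5/11)=-4.4000
Confirm numerically:
  x=-4.017: |R|=0.91692 <1
  x=-3.525: |R|=0.79722 <1
  x=-3.096: |R|=0.67863 <1
  x=-2.855: |R|=0.60516 <1
  x=-4.661: |R|=1.05224 >1
  x=-4.507: |R|=1.02182 >1
So |R|<1 on (-4.4000, 0).

(-4.4000, 0).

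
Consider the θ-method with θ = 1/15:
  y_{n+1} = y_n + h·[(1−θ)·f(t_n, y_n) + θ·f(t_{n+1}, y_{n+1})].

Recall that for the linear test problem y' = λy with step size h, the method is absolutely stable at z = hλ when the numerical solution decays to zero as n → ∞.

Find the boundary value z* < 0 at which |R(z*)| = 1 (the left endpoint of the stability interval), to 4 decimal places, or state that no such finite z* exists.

z* = -2.3077.

Test eqn y'=λy, z=hλ:
  y_{n+1} = y_n + z·[14/15·y_n + 1/15·y_{n+1}] ⇒ (1 − 1/15z)y_{n+1} = (1 + 14/15z)y_n
  R(z) = (1 + 14/15z)/(1 − 1/15z).

Find x<0 with |R(x)|<1.
x=-1.56: |R|=0.4130
R=−1: 1+14/15x = −1+1/15x ⇒ -13/15x=2 ⇒ x=2/(-13/15)=-2.3077
Confirm numerically:
  x=-1.802: |R|=0.60874 <1
  x=-1.635: |R|=0.47430 <1
  x=-1.565: |R|=0.41714 <1
  x=-2.691: |R|=1.28167 >1
  x=-2.543: |R|=1.17437 >1
  x=-2.368: |R|=1.04514 >1
Interval (-2.3077, 0).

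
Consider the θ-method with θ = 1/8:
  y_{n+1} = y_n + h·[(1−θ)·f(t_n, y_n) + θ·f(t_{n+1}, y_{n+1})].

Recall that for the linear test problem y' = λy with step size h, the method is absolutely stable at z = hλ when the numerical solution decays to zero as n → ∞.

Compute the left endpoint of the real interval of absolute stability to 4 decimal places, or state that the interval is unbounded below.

With y'=λy (z=hλ):
  y_{n+1} = y_n + z·[7/8·y_n + 1/8·y_{n+1}] ⇒ (1 − 1/8z)y_{n+1} = (1 + 7/8z)y_n
  R(z) = (1 + 7/8z)/(1 − 1/8z).

Find x<0 with |R(x)|<1.
x=-1.42: |R|=0.2059
R=−1: 1+7/8x = −1+1/8x ⇒ -3/4x=2 ⇒ x=2/(-3/4)=-2.6667
Confirm numerically:
  x=-2.576: |R|=0.94856 <1
  x=-2.561: |R|=0.93997 <1
  x=-1.474: |R|=0.24467 <1
  x=-2.920: |R|=1.13919 >1
  x=-2.881: |R|=1.11819 >1
  x=-2.753: |R|=1.04817 >1
So |R|<1 on (-2.6667, 0).

left endpoint -2.6667.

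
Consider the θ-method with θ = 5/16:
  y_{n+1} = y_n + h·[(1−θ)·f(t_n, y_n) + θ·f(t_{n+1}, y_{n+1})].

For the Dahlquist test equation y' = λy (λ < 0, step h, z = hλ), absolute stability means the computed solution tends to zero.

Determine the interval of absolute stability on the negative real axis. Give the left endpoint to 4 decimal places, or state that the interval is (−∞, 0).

(-5.3333, 0).

With y'=λy (z=hλ):
  y_{n+1} = y_n + z·[11/16·y_n + 5/16·y_{n+1}] ⇒ (1 − 5/16z)y_{n+1} = (1 + 11/16z)y_n
  so R(z) = (1 + 11/16z)/(1 − 5/16z).

Need |R(x)|<1, x<0.
x=-0.34: |R|=0.6927
R=−1: 1+11/16x = −1+5/16x ⇒ -3/8x=2 ⇒ x=2/(-3/8)=-5.3333
Confirm numerically:
  x=-3.656: |R|=0.70642 <1
  x=-3.081: |R|=0.56969 <1
  x=-2.833: |R|=0.50267 <1
  x=-5.699: |R|=1.04931 >1
  x=-5.421: |R|=1.01220 >1
  x=-5.407: |R|=1.01027 >1
Interval (-5.3333, 0).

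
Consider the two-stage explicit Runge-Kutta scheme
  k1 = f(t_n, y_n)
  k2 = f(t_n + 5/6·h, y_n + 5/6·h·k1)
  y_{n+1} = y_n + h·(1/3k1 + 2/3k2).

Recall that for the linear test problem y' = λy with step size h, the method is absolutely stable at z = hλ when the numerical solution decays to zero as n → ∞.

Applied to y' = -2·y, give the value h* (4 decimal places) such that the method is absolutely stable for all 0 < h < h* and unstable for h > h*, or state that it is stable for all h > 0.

Test eqn y'=λy, z=hλ:
  k1=λy_n ⇒ h·k1=z·y_n;  k2=λ(1+5/6z)y_n ⇒ h·k2=z(1+5/6z)y_n
  y_{n+1}/y_n = 1 + 1/3z + 2/3z(1+5/6z) = 1 + z + 5/9z²
  so R(z) = 1 + z + 5/9z².

Find x<0 with |R(x)|<1.
x=-1.46: |R|=0.7242
R=1: x+5/9x²=0 ⇒ x=−9/5=-1.8000; min R=1−1/(4·5/9)=0.5500>−1
Confirm numerically:
  x=-1.661: |R|=0.87173 <1
  x=-1.383: |R|=0.67961 <1
  x=-1.042: |R|=0.56120 <1
  x=-0.744: |R|=0.56352 <1
  x=-2.245: |R|=1.55501 >1
  x=-2.057: |R|=1.29369 >1
Stable set (-1.8000, 0).

(-1.8000,0); λ=-2 ⇒ h* = (9/5)/2 = 0.9000.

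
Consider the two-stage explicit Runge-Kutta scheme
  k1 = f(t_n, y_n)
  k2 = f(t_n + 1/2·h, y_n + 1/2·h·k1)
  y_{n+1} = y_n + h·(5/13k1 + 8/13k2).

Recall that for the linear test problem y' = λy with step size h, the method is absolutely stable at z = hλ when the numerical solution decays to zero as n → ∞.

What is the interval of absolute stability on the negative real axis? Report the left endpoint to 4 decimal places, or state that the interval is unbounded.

Set f=λy, z=hλ:
  k1=λy_n ⇒ h·k1=z·y_n;  k2=λ(1+1/2z)y_n ⇒ h·k2=z(1+1/2z)y_n
  y_{n+1}/y_n = 1 + 5/13z + 8/13z(1+1/2z) = 1 + z + 4/13z²
  Hence R(z) = 1 + z + 4/13z².

Find x<0 with |R(x)|<1.
x=-0.6: |R|=0.5108
R=1: x+4/13x²=0 ⇒ x=−13/4=-3.2500; min R=1−1/(4·4/13)=0.1875>−1
Confirm numerically:
  x=-2.152: |R|=0.27296 <1
  x=-1.714: |R|=0.18994 <1
  x=-1.647: |R|=0.18765 <1
  x=-3.504: |R|=1.27385 >1
  x=-3.309: |R|=1.06007 >1
  x=-3.304: |R|=1.05490 >1
So |R|<1 on (-3.2500, 0).

z∈(-3.2500,0).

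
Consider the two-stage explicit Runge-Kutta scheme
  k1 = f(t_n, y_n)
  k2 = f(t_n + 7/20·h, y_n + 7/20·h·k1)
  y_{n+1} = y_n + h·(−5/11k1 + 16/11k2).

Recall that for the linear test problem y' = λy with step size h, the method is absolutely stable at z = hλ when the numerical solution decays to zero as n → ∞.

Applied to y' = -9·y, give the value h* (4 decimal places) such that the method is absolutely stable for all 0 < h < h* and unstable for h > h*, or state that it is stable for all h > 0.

(-1.9643,0); λ=-9 ⇒ h* = (55/28)/9 = 0.2183.

Set f=λy, z=hλ:
  k1=λy_n ⇒ h·k1=z·y_n;  k2=λ(1+7/20z)y_n ⇒ h·k2=z(1+7/20z)y_n
  y_{n+1}/y_n = 1 − 5/11z + 16/11z(1+7/20z) = 1 + z + 28/55z²
  R(z) = 1 + z + 28/55z².

Find x<0 with |R(x)|<1.
x=-1.03: |R|=0.5101
R=1: x+28/55x²=0 ⇒ x=−55/28=-1.9643; min R=1−1/(4·28/55)=0.5089>−1
Confirm numerically:
  x=-1.706: |R|=0.77568 <1
  x=-1.178: |R|=0.52846 <1
  x=-1.151: |R|=0.52344 <1
  x=-0.958: |R|=0.50923 <1
  x=-2.355: |R|=1.46843 >1
  x=-2.111: |R|=1.15767 >1
  x=-2.045: |R|=1.08403 >1
Interval (-1.9643, 0).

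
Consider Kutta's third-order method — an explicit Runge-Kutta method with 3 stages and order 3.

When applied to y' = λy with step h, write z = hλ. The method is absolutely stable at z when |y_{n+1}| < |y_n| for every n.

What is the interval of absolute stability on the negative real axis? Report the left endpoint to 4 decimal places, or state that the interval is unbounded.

z∈(-2.5127,0).

With y'=λy (z=hλ):
  order 3, 3-stage ⇒ R(z)=1+z+z^2/2+z^3/6
  (e.g. R(-0.87)=0.39870, |R|=0.39870)

Solve |R(x)|<1 on ℝ⁻.
x=-0.87: |R|=0.3987
|R(-1.96)|=0.2941 |R(-1.28)|=0.1897 |R(-0.69)|=0.4933
Bisect:
  x_lo=-2.8332 |R|=1.6101  x_hi=-0.1311 |R|=0.8771
  mid=-1.48214 |R|=0.07358 →hi
  mid=-2.15767 |R|=0.50409 →hi
  mid=-2.49544 |R|=0.97178 →hi
  mid=-2.66433 |R|=1.26719 →lo
  mid=-2.57988 |R|=1.11385 →lo
  mid=-2.53766 |R|=1.04144 →lo
  mid=-2.51655 |R|=1.00627 →lo
  ...
  [-2.51276,-2.51259] ⇒ x*=-2.5127
Interval (-2.5127, 0).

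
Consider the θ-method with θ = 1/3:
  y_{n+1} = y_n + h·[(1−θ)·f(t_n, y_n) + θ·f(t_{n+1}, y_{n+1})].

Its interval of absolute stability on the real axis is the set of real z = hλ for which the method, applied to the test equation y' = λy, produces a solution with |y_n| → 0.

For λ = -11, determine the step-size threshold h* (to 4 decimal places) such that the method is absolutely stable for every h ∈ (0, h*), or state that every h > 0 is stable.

(-6.0000,0); λ=-11 ⇒ h* = (6)/11 = 0.5455.

With y'=λy (z=hλ):
  y_{n+1} = y_n + z·[2/3·y_n + 1/3·y_{n+1}] ⇒ (1 − 1/3z)y_{n+1} = (1 + 2/3z)y_n
  Hence R(z) = (1 + 2/3z)/(1 − 1/3z).

Boundary: |R(x)|=1, x<0.
x=-0.33: |R|=0.7027
R=−1: 1+2/3x = −1+1/3x ⇒ -1/3x=2 ⇒ x=2/(-1/3)=-6.0000
Confirm numerically:
  x=-5.801: |R|=0.97739 <1
  x=-3.390: |R|=0.59155 <1
  x=-3.080: |R|=0.51974 <1
  x=-2.643: |R|=0.40510 <1
  x=-6.429: |R|=1.04550 >1
  x=-6.264: |R|=1.02850 >1
Interval (-6.0000, 0).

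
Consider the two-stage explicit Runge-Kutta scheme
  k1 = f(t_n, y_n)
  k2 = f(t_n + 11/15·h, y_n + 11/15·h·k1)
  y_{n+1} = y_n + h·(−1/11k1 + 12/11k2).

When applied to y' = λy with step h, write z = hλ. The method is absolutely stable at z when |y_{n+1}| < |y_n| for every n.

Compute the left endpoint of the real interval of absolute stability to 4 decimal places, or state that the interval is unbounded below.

left endpoint -1.2500.

With y'=λy (z=hλ):
  k1=λy_n ⇒ h·k1=z·y_n;  k2=λ(1+11/15z)y_n ⇒ h·k2=z(1+11/15z)y_n
  y_{n+1}/y_n = 1 − 1/11z + 12/11z(1+11/15z) = 1 + z + 4/5z²
  R(z) = 1 + z + 4/5z².

Boundary: |R(x)|=1, x<0.
x=-0.91: |R|=0.7525
R=1: x+4/5x²=0 ⇒ x=−5/4=-1.2500; min R=1−1/(4·4/5)=0.6875>−1
Confirm numerically:
  x=-1.023: |R|=0.81422 <1
  x=-0.984: |R|=0.79060 <1
  x=-0.728: |R|=0.69599 <1
  x=-1.443: |R|=1.22280 >1
  x=-1.324: |R|=1.07838 >1
Stable set (-1.2500, 0).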